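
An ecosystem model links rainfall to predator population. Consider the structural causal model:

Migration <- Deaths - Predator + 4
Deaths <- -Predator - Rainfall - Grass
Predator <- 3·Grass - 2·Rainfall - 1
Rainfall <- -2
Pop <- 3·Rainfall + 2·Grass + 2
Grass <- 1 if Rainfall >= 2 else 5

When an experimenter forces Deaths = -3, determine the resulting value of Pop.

6

Under do(Deaths=-3), the mechanism Deaths <- -Predator - Rainfall - Grass is discarded; Deaths is fixed at -3.
Since Pop is not a descendant of the intervened variable, it is unaffected.
Grass = 1 if Rainfall >= 2 else 5  [with Rainfall=-2]  = 5
Pop = 3·Rainfall + 2·Grass + 2  [with Rainfall=-2, Grass=5]  = 6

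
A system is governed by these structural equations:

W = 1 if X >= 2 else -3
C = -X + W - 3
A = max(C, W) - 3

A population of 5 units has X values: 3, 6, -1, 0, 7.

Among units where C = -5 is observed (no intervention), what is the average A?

-4

Conditioning on C=-5 selects the 2 unit(s) with X ∈ {3, -1}. Their A values: -2, -6. Mean = -4.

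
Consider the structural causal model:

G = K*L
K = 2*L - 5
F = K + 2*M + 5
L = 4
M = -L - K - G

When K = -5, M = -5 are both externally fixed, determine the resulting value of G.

-20

The joint intervention fixes K = -5, M = -5, removing each variable's own equation.
G = K*L  [with K=-5, L=4]  = -20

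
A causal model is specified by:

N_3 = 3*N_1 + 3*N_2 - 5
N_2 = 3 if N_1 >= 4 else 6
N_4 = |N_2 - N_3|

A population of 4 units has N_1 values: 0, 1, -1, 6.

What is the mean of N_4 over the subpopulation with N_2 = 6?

E[N_4|N_2=6] averages over only the 3 units with N_2=6 (N_1 = 0, 1, -1): N_4 = 7, 10, 4, mean 7.

7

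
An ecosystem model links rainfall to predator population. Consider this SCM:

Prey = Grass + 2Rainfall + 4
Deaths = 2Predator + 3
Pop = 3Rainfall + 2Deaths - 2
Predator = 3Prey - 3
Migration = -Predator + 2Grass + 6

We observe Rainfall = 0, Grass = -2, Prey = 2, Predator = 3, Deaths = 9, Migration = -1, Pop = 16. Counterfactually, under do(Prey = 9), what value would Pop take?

100

The intervention breaks the incoming arrows to Prey: Prey = Grass + 2Rainfall + 4 no longer applies, and Prey = 9.
Predator = 3Prey - 3  [with Prey=9]  = 24
Deaths = 2Predator + 3  [with Predator=24]  = 51
Pop = 3Rainfall + 2Deaths - 2  [with Rainfall=0, Deaths=51]  = 100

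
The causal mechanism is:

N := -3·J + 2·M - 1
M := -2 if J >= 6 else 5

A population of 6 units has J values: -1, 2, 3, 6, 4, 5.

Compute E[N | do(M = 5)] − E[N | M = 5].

The intervention sets M=5 in all 6 units regardless of J. Recomputing N per unit gives 12, 3, 0, -9, -3, -6; average -0.5.
E[N|M=5] averages over only the 5 units with M=5 (J = -1, 2, 3, 4, 5): N = 12, 3, 0, -3, -6, mean 1.2.
Difference = -0.5 − 1.2 = -1.7.

-1.7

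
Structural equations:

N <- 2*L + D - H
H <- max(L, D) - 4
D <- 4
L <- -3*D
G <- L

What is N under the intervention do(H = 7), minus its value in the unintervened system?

-7

do(H=7) replaces the equation H <- max(L, D) - 4 with the constant H = 7.
L = -3*D  [with D=4]  = -12
N = 2*L + D - H  [with L=-12, D=4, H=7]  = -27
Without intervention: L = -3*D  [with D=4]  = -12; H = max(L, D) - 4  [with L=-12, D=4]  = 0; N = 2*L + D - H  [with L=-12, D=4, H=0]  = -20.
Change = -27 − (-20) = -7.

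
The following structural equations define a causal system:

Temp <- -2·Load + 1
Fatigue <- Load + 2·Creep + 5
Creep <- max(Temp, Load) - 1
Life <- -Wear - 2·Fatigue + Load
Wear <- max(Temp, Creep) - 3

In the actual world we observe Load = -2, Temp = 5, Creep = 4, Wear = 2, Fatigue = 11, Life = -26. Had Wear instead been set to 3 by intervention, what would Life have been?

Under do(Wear=3), the mechanism Wear <- max(Temp, Creep) - 3 is discarded; Wear is fixed at 3.
Temp = -2·Load + 1  [with Load=-2]  = 5
Creep = max(Temp, Load) - 1  [with Temp=5, Load=-2]  = 4
Fatigue = Load + 2·Creep + 5  [with Load=-2, Creep=4]  = 11
Life = -Wear - 2·Fatigue + Load  [with Wear=3, Fatigue=11, Load=-2]  = -27

-27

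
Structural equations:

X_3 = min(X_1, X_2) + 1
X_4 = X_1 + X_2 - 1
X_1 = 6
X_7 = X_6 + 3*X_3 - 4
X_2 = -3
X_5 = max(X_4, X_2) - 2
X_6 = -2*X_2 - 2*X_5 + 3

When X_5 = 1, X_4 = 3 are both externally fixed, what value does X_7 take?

Setting X_5 = 1, X_4 = 3 by intervention discards those variables' equations.
X_3 = min(X_1, X_2) + 1  [with X_1=6, X_2=-3]  = -2
X_6 = -2*X_2 - 2*X_5 + 3  [with X_2=-3, X_5=1]  = 7
X_7 = X_6 + 3*X_3 - 4  [with X_6=7, X_3=-2]  = -3

-3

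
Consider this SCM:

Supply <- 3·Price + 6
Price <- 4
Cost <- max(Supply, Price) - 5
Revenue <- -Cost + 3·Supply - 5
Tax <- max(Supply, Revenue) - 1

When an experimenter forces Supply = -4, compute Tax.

do(Supply=-4) replaces the equation Supply <- 3·Price + 6 with the constant Supply = -4.
Cost = max(Supply, Price) - 5  [with Supply=-4, Price=4]  = -1
Revenue = -Cost + 3·Supply - 5  [with Cost=-1, Supply=-4]  = -16
Tax = max(Supply, Revenue) - 1  [with Supply=-4, Revenue=-16]  = -5

-5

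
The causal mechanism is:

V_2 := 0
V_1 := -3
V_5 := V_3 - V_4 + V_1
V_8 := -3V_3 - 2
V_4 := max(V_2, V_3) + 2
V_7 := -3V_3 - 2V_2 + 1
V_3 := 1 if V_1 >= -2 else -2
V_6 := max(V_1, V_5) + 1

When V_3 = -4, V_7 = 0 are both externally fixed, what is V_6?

-2

Under do(V_3 = -4, V_7 = 0), each intervened variable's structural equation is replaced by its fixed value.
V_4 = max(V_2, V_3) + 2  [with V_2=0, V_3=-4]  = 2
V_5 = V_3 - V_4 + V_1  [with V_3=-4, V_4=2, V_1=-3]  = -9
V_6 = max(V_1, V_5) + 1  [with V_1=-3, V_5=-9]  = -2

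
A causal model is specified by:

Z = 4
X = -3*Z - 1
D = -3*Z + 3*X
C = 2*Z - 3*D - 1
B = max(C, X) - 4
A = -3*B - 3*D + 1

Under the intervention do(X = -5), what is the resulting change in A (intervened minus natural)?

144

Under do(X=-5), the mechanism X = -3*Z - 1 is discarded; X is fixed at -5.
D = -3*Z + 3*X  [with Z=4, X=-5]  = -27
C = 2*Z - 3*D - 1  [with Z=4, D=-27]  = 88
B = max(C, X) - 4  [with C=88, X=-5]  = 84
A = -3*B - 3*D + 1  [with B=84, D=-27]  = -170
Without intervention: X = -3*Z - 1  [with Z=4]  = -13; D = -3*Z + 3*X  [with Z=4, X=-13]  = -51; C = 2*Z - 3*D - 1  [with Z=4, D=-51]  = 160; B = max(C, X) - 4  [with C=160, X=-13]  = 156; A = -3*B - 3*D + 1  [with B=156, D=-51]  = -314.
Change = -170 − (-314) = 144.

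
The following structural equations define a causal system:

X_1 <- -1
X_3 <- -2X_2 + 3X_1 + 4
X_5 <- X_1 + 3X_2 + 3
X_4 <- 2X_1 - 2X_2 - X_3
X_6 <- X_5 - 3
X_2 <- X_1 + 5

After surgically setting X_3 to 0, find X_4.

-10

The intervention breaks the incoming arrows to X_3: X_3 <- -2X_2 + 3X_1 + 4 no longer applies, and X_3 = 0.
X_2 = X_1 + 5  [with X_1=-1]  = 4
X_4 = 2X_1 - 2X_2 - X_3  [with X_1=-1, X_2=4, X_3=0]  = -10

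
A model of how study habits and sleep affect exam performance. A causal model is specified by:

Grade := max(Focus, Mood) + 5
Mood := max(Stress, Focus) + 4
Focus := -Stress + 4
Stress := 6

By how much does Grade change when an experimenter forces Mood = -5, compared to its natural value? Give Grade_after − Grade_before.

-12

The intervention breaks the incoming arrows to Mood: Mood := max(Stress, Focus) + 4 no longer applies, and Mood = -5.
Focus = -Stress + 4  [with Stress=6]  = -2
Grade = max(Focus, Mood) + 5  [with Focus=-2, Mood=-5]  = 3
Without intervention: Focus = -Stress + 4  [with Stress=6]  = -2; Mood = max(Stress, Focus) + 4  [with Stress=6, Focus=-2]  = 10; Grade = max(Focus, Mood) + 5  [with Focus=-2, Mood=10]  = 15.
Change = 3 − 15 = -12.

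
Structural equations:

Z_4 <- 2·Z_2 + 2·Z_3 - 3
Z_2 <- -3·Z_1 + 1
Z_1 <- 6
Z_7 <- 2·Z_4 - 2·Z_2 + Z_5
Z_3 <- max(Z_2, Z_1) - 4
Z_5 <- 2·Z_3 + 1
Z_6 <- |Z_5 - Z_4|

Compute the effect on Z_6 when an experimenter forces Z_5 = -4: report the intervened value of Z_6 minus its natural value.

-9

The intervention breaks the incoming arrows to Z_5: Z_5 <- 2·Z_3 + 1 no longer applies, and Z_5 = -4.
Z_2 = -3·Z_1 + 1  [with Z_1=6]  = -17
Z_3 = max(Z_2, Z_1) - 4  [with Z_2=-17, Z_1=6]  = 2
Z_4 = 2·Z_2 + 2·Z_3 - 3  [with Z_2=-17, Z_3=2]  = -33
Z_6 = |Z_5 - Z_4|  [with Z_5=-4, Z_4=-33]  = 29
Without intervention: Z_2 = -3·Z_1 + 1  [with Z_1=6]  = -17; Z_3 = max(Z_2, Z_1) - 4  [with Z_2=-17, Z_1=6]  = 2; Z_4 = 2·Z_2 + 2·Z_3 - 3  [with Z_2=-17, Z_3=2]  = -33; Z_5 = 2·Z_3 + 1  [with Z_3=2]  = 5; Z_6 = |Z_5 - Z_4|  [with Z_5=5, Z_4=-33]  = 38.
Change = 29 − 38 = -9.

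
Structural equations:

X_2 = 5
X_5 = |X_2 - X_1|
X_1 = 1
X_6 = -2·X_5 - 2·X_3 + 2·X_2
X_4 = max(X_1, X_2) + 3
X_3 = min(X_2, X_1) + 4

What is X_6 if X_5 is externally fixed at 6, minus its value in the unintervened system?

The intervention breaks the incoming arrows to X_5: X_5 = |X_2 - X_1| no longer applies, and X_5 = 6.
X_3 = min(X_2, X_1) + 4  [with X_2=5, X_1=1]  = 5
X_6 = -2·X_5 - 2·X_3 + 2·X_2  [with X_5=6, X_3=5, X_2=5]  = -12
Without intervention: X_3 = min(X_2, X_1) + 4  [with X_2=5, X_1=1]  = 5; X_5 = |X_2 - X_1|  [with X_2=5, X_1=1]  = 4; X_6 = -2·X_5 - 2·X_3 + 2·X_2  [with X_5=4, X_3=5, X_2=5]  = -8.
Change = -12 − (-8) = -4.

-4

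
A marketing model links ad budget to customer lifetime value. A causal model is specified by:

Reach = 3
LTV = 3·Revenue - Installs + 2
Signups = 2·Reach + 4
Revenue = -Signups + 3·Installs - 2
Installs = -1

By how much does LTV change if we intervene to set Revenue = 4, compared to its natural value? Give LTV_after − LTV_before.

57

Intervening sets Revenue = 4 and removes its equation (Revenue = -Signups + 3·Installs - 2).
LTV = 3·Revenue - Installs + 2  [with Revenue=4, Installs=-1]  = 15
Without intervention: Signups = 2·Reach + 4  [with Reach=3]  = 10; Revenue = -Signups + 3·Installs - 2  [with Signups=10, Installs=-1]  = -15; LTV = 3·Revenue - Installs + 2  [with Revenue=-15, Installs=-1]  = -42.
Change = 15 − (-42) = 57.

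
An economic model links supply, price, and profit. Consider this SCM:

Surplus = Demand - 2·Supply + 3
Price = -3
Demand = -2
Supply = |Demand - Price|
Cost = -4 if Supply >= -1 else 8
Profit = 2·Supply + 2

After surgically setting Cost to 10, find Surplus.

-1

Under do(Cost=10), the mechanism Cost = -4 if Supply >= -1 else 8 is discarded; Cost is fixed at 10.
Since Surplus is not a descendant of the intervened variable, it is unaffected.
Supply = |Demand - Price|  [with Demand=-2, Price=-3]  = 1
Surplus = Demand - 2·Supply + 3  [with Demand=-2, Supply=1]  = -1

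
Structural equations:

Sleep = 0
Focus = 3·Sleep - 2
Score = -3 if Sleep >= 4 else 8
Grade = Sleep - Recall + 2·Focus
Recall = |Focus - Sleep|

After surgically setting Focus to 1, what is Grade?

1

do(Focus=1) replaces the equation Focus = 3·Sleep - 2 with the constant Focus = 1.
Recall = |Focus - Sleep|  [with Focus=1, Sleep=0]  = 1
Grade = Sleep - Recall + 2·Focus  [with Sleep=0, Recall=1, Focus=1]  = 1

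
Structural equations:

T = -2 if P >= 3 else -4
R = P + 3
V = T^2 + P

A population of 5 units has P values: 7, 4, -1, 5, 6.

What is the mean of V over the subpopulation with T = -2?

E[V|T=-2] averages over only the 4 units with T=-2 (P = 7, 4, 5, 6): V = 11, 8, 9, 10, mean 9.5.

9.5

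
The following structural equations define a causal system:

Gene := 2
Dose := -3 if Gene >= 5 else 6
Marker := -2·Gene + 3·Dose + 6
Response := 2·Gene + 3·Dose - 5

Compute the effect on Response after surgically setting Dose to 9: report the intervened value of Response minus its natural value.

Under do(Dose=9), the mechanism Dose := -3 if Gene >= 5 else 6 is discarded; Dose is fixed at 9.
Response = 2·Gene + 3·Dose - 5  [with Gene=2, Dose=9]  = 26
Without intervention: Dose = -3 if Gene >= 5 else 6  [with Gene=2]  = 6; Response = 2·Gene + 3·Dose - 5  [with Gene=2, Dose=6]  = 17.
Change = 26 − 17 = 9.

9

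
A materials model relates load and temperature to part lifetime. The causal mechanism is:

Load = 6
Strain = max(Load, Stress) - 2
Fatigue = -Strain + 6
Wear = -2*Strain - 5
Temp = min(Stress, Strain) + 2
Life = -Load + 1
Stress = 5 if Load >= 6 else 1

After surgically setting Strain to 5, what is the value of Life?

-5

The intervention breaks the incoming arrows to Strain: Strain = max(Load, Stress) - 2 no longer applies, and Strain = 5.
Life is not downstream of the intervention, so its value is determined by the original equations.
Life = -Load + 1  [with Load=6]  = -5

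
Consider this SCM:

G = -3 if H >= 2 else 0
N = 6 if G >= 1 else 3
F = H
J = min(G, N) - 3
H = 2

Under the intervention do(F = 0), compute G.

-3

Under do(F=0), the mechanism F = H is discarded; F is fixed at 0.
No directed path runs from F to G, so G keeps its natural value.
G = -3 if H >= 2 else 0  [with H=2]  = -3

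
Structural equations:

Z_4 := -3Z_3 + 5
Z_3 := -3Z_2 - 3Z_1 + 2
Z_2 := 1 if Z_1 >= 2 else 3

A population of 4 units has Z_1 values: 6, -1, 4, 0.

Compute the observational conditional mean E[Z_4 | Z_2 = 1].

E[Z_4|Z_2=1] averages over only the 2 units with Z_2=1 (Z_1 = 6, 4): Z_4 = 62, 44, mean 53.

53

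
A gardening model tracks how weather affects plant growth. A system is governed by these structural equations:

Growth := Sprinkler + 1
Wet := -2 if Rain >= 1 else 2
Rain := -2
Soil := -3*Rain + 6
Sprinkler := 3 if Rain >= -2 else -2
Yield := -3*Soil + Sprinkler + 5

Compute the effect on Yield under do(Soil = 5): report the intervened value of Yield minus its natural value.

The intervention breaks the incoming arrows to Soil: Soil := -3*Rain + 6 no longer applies, and Soil = 5.
Sprinkler = 3 if Rain >= -2 else -2  [with Rain=-2]  = 3
Yield = -3*Soil + Sprinkler + 5  [with Soil=5, Sprinkler=3]  = -7
Without intervention: Sprinkler = 3 if Rain >= -2 else -2  [with Rain=-2]  = 3; Soil = -3*Rain + 6  [with Rain=-2]  = 12; Yield = -3*Soil + Sprinkler + 5  [with Soil=12, Sprinkler=3]  = -28.
Change = -7 − (-28) = 21.

21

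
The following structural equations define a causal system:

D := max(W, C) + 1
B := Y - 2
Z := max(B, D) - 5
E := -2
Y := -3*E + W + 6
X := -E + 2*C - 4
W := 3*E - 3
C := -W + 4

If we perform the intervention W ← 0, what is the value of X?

6

do(W=0) replaces the equation W := 3*E - 3 with the constant W = 0.
C = -W + 4  [with W=0]  = 4
X = -E + 2*C - 4  [with E=-2, C=4]  = 6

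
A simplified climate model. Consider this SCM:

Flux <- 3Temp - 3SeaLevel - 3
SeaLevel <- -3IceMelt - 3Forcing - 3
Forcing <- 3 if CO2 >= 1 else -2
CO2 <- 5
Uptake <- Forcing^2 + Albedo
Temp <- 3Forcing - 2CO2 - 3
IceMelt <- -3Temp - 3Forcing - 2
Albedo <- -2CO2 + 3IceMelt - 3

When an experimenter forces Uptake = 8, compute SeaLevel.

-15

The intervention breaks the incoming arrows to Uptake: Uptake <- Forcing^2 + Albedo no longer applies, and Uptake = 8.
SeaLevel is not downstream of the intervention, so its value is determined by the original equations.
Forcing = 3 if CO2 >= 1 else -2  [with CO2=5]  = 3
Temp = 3Forcing - 2CO2 - 3  [with Forcing=3, CO2=5]  = -4
IceMelt = -3Temp - 3Forcing - 2  [with Temp=-4, Forcing=3]  = 1
SeaLevel = -3IceMelt - 3Forcing - 3  [with IceMelt=1, Forcing=3]  = -15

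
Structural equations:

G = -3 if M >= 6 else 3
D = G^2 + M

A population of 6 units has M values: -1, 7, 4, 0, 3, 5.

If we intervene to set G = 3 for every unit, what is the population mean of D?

12

The intervention sets G=3 in all 6 units regardless of M. Recomputing D per unit gives 8, 16, 13, 9, 12, 14; average 12.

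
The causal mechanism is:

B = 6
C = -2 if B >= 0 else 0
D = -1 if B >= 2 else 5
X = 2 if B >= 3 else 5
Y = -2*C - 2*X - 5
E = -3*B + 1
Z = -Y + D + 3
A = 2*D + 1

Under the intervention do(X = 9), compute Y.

Intervening sets X = 9 and removes its equation (X = 2 if B >= 3 else 5).
C = -2 if B >= 0 else 0  [with B=6]  = -2
Y = -2*C - 2*X - 5  [with C=-2, X=9]  = -19

-19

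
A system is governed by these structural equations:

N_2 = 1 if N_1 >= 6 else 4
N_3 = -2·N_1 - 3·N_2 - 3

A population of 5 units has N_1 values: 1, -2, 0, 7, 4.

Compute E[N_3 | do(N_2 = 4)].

do(N_2=4) breaks N_2's dependence on N_1. With N_2=4 fixed, N_3 across the units is -17, -11, -15, -29, -23, mean -19.

-19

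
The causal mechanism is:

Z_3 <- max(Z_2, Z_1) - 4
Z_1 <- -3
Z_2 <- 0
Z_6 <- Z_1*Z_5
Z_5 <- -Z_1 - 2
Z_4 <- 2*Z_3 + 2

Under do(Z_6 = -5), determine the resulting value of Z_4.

-6

do(Z_6=-5) replaces the equation Z_6 <- Z_1*Z_5 with the constant Z_6 = -5.
No directed path runs from Z_6 to Z_4, so Z_4 keeps its natural value.
Z_3 = max(Z_2, Z_1) - 4  [with Z_2=0, Z_1=-3]  = -4
Z_4 = 2*Z_3 + 2  [with Z_3=-4]  = -6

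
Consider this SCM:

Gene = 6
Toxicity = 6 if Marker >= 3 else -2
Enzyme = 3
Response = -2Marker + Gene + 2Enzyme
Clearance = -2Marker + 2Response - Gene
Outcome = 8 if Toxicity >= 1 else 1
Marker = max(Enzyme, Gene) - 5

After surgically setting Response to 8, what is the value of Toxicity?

-2

Intervening sets Response = 8 and removes its equation (Response = -2Marker + Gene + 2Enzyme).
No directed path runs from Response to Toxicity, so Toxicity keeps its natural value.
Marker = max(Enzyme, Gene) - 5  [with Enzyme=3, Gene=6]  = 1
Toxicity = 6 if Marker >= 3 else -2  [with Marker=1]  = -2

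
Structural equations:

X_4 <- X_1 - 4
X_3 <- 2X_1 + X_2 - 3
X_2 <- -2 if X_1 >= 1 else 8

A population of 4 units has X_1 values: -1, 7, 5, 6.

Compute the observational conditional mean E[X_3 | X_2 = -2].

7

E[X_3|X_2=-2] averages over only the 3 units with X_2=-2 (X_1 = 7, 5, 6): X_3 = 9, 5, 7, mean 7.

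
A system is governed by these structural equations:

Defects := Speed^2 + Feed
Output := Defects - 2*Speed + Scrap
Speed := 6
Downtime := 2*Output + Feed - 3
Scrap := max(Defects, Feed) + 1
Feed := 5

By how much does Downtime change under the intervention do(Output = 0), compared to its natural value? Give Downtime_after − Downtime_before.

The intervention breaks the incoming arrows to Output: Output := Defects - 2*Speed + Scrap no longer applies, and Output = 0.
Downtime = 2*Output + Feed - 3  [with Output=0, Feed=5]  = 2
Without intervention: Defects = Speed^2 + Feed  [with Speed=6, Feed=5]  = 41; Scrap = max(Defects, Feed) + 1  [with Defects=41, Feed=5]  = 42; Output = Defects - 2*Speed + Scrap  [with Defects=41, Speed=6, Scrap=42]  = 71; Downtime = 2*Output + Feed - 3  [with Output=71, Feed=5]  = 144.
Change = 2 − 144 = -142.

-142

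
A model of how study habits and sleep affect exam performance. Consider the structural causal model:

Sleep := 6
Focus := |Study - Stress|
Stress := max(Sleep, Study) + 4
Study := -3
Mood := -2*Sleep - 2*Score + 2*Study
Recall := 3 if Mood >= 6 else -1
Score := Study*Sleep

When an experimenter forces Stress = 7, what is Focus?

The intervention breaks the incoming arrows to Stress: Stress := max(Sleep, Study) + 4 no longer applies, and Stress = 7.
Focus = |Study - Stress|  [with Study=-3, Stress=7]  = 10

10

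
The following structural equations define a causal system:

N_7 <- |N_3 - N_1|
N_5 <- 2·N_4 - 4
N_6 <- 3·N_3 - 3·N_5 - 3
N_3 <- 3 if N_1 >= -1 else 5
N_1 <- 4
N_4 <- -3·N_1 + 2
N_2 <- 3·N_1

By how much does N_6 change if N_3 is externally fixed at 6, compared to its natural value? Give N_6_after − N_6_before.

9

The intervention breaks the incoming arrows to N_3: N_3 <- 3 if N_1 >= -1 else 5 no longer applies, and N_3 = 6.
N_4 = -3·N_1 + 2  [with N_1=4]  = -10
N_5 = 2·N_4 - 4  [with N_4=-10]  = -24
N_6 = 3·N_3 - 3·N_5 - 3  [with N_3=6, N_5=-24]  = 87
Without intervention: N_3 = 3 if N_1 >= -1 else 5  [with N_1=4]  = 3; N_4 = -3·N_1 + 2  [with N_1=4]  = -10; N_5 = 2·N_4 - 4  [with N_4=-10]  = -24; N_6 = 3·N_3 - 3·N_5 - 3  [with N_3=3, N_5=-24]  = 78.
Change = 87 − 78 = 9.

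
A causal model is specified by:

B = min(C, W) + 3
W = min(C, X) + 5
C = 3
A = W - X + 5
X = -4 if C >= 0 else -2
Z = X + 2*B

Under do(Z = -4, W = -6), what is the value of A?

Under do(Z = -4, W = -6), each intervened variable's structural equation is replaced by its fixed value.
X = -4 if C >= 0 else -2  [with C=3]  = -4
A = W - X + 5  [with W=-6, X=-4]  = 3

3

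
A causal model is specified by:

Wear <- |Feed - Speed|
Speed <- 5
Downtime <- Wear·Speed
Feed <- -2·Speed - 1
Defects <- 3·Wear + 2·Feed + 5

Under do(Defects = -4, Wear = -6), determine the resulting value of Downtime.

The joint intervention fixes Defects = -4, Wear = -6, removing each variable's own equation.
Downtime = Wear·Speed  [with Wear=-6, Speed=5]  = -30

-30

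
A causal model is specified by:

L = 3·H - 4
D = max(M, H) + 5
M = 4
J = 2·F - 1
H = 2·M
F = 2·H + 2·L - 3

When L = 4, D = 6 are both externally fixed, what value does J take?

41

Setting L = 4, D = 6 by intervention discards those variables' equations.
H = 2·M  [with M=4]  = 8
F = 2·H + 2·L - 3  [with H=8, L=4]  = 21
J = 2·F - 1  [with F=21]  = 41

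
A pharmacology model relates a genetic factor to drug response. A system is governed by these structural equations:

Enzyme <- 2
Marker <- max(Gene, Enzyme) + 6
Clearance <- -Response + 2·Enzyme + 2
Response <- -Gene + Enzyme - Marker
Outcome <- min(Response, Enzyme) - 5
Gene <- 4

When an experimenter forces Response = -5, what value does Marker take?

10

Under do(Response=-5), the mechanism Response <- -Gene + Enzyme - Marker is discarded; Response is fixed at -5.
Since Marker is not a descendant of the intervened variable, it is unaffected.
Marker = max(Gene, Enzyme) + 6  [with Gene=4, Enzyme=2]  = 10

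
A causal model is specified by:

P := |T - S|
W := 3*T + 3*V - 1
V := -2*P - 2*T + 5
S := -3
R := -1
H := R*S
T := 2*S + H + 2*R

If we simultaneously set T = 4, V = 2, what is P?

7

Setting T = 4, V = 2 by intervention discards those variables' equations.
P = |T - S|  [with T=4, S=-3]  = 7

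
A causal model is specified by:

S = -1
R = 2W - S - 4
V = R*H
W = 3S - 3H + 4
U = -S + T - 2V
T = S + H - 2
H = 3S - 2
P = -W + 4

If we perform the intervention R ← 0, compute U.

do(R=0) replaces the equation R = 2W - S - 4 with the constant R = 0.
H = 3S - 2  [with S=-1]  = -5
T = S + H - 2  [with S=-1, H=-5]  = -8
V = R*H  [with R=0, H=-5]  = 0
U = -S + T - 2V  [with S=-1, T=-8, V=0]  = -7

-7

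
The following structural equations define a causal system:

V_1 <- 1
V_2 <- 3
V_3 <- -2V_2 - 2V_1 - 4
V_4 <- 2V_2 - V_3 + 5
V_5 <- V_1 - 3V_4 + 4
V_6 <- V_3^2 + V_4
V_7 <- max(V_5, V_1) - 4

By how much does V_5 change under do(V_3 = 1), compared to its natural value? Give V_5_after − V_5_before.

do(V_3=1) replaces the equation V_3 <- -2V_2 - 2V_1 - 4 with the constant V_3 = 1.
V_4 = 2V_2 - V_3 + 5  [with V_2=3, V_3=1]  = 10
V_5 = V_1 - 3V_4 + 4  [with V_1=1, V_4=10]  = -25
Without intervention: V_3 = -2V_2 - 2V_1 - 4  [with V_2=3, V_1=1]  = -12; V_4 = 2V_2 - V_3 + 5  [with V_2=3, V_3=-12]  = 23; V_5 = V_1 - 3V_4 + 4  [with V_1=1, V_4=23]  = -64.
Change = -25 − (-64) = 39.

39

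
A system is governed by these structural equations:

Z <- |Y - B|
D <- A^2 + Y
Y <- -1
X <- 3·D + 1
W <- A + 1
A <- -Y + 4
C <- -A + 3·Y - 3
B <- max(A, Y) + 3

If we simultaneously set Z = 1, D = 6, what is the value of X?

19

The joint intervention fixes Z = 1, D = 6, removing each variable's own equation.
X = 3·D + 1  [with D=6]  = 19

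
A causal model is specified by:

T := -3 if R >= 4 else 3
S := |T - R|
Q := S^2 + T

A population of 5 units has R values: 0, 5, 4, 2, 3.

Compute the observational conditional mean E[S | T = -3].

7.5

Conditioning on T=-3 selects the 2 unit(s) with R ∈ {5, 4}. Their S values: 8, 7. Mean = 7.5.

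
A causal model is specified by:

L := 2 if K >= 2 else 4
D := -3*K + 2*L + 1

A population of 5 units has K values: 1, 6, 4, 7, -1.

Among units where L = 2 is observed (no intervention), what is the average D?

Observing L=2 restricts to units where L's equation naturally yields 2: K ∈ {6, 4, 7}. In that subpopulation D = -13, -7, -16, mean -12.

-12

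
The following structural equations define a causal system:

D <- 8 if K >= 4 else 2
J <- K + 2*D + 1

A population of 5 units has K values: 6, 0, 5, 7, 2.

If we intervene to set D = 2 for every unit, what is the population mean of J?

Every unit gets D=2 under the intervention. J values become 11, 5, 10, 12, 7; E[J|do(D=2)] = 9.

9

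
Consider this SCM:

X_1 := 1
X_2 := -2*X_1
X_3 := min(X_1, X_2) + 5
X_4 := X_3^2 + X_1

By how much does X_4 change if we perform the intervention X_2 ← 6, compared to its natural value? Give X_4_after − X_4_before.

27

Under do(X_2=6), the mechanism X_2 := -2*X_1 is discarded; X_2 is fixed at 6.
X_3 = min(X_1, X_2) + 5  [with X_1=1, X_2=6]  = 6
X_4 = X_3^2 + X_1  [with X_3=6, X_1=1]  = 37
Without intervention: X_2 = -2*X_1  [with X_1=1]  = -2; X_3 = min(X_1, X_2) + 5  [with X_1=1, X_2=-2]  = 3; X_4 = X_3^2 + X_1  [with X_3=3, X_1=1]  = 10.
Change = 37 − 10 = 27.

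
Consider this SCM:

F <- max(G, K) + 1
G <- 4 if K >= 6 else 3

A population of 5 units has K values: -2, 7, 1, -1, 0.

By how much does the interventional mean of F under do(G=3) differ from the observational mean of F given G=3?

0.8

Under do(G=3), G's equation is replaced by G=3 for every unit. Per-unit F: 4, 8, 4, 4, 4. Mean = 4.8.
Observing G=3 restricts to units where G's equation naturally yields 3: K ∈ {-2, 1, -1, 0}. In that subpopulation F = 4, 4, 4, 4, mean 4.
Difference = 4.8 − 4 = 0.8.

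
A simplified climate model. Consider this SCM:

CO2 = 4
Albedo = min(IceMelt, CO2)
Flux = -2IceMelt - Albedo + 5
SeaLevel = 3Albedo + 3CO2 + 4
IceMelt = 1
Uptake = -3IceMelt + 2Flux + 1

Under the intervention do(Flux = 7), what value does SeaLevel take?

19

The intervention breaks the incoming arrows to Flux: Flux = -2IceMelt - Albedo + 5 no longer applies, and Flux = 7.
Since SeaLevel is not a descendant of the intervened variable, it is unaffected.
Albedo = min(IceMelt, CO2)  [with IceMelt=1, CO2=4]  = 1
SeaLevel = 3Albedo + 3CO2 + 4  [with Albedo=1, CO2=4]  = 19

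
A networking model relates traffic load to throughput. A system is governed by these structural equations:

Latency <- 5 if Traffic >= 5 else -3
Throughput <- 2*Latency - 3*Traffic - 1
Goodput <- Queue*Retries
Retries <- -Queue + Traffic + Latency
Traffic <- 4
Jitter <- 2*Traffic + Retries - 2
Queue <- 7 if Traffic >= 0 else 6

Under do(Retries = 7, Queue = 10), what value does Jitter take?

13

The joint intervention fixes Retries = 7, Queue = 10, removing each variable's own equation.
Jitter = 2*Traffic + Retries - 2  [with Traffic=4, Retries=7]  = 13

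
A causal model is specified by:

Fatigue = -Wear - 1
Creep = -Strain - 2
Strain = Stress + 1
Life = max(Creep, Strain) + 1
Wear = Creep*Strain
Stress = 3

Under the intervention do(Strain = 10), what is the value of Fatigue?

119

do(Strain=10) replaces the equation Strain = Stress + 1 with the constant Strain = 10.
Creep = -Strain - 2  [with Strain=10]  = -12
Wear = Creep*Strain  [with Creep=-12, Strain=10]  = -120
Fatigue = -Wear - 1  [with Wear=-120]  = 119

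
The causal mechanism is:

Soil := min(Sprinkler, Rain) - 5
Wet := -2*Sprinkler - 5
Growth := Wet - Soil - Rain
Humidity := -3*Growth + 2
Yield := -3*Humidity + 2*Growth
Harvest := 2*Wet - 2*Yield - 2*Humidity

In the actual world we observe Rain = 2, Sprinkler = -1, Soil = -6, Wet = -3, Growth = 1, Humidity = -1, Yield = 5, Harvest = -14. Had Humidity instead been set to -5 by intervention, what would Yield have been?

17

Intervening sets Humidity = -5 and removes its equation (Humidity := -3*Growth + 2).
Soil = min(Sprinkler, Rain) - 5  [with Sprinkler=-1, Rain=2]  = -6
Wet = -2*Sprinkler - 5  [with Sprinkler=-1]  = -3
Growth = Wet - Soil - Rain  [with Wet=-3, Soil=-6, Rain=2]  = 1
Yield = -3*Humidity + 2*Growth  [with Humidity=-5, Growth=1]  = 17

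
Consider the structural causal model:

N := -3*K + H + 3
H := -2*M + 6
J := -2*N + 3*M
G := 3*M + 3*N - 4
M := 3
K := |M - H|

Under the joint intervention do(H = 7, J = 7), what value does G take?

Setting H = 7, J = 7 by intervention discards those variables' equations.
K = |M - H|  [with M=3, H=7]  = 4
N = -3*K + H + 3  [with K=4, H=7]  = -2
G = 3*M + 3*N - 4  [with M=3, N=-2]  = -1

-1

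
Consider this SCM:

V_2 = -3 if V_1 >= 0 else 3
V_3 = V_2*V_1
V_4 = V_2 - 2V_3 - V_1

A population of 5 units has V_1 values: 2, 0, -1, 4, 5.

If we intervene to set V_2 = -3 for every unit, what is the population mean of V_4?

7

do(V_2=-3) breaks V_2's dependence on V_1. With V_2=-3 fixed, V_4 across the units is 7, -3, -8, 17, 22, mean 7.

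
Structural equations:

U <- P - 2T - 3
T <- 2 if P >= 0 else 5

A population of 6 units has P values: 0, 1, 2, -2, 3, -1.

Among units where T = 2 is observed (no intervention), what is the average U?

-5.5

Observing T=2 restricts to units where T's equation naturally yields 2: P ∈ {0, 1, 2, 3}. In that subpopulation U = -7, -6, -5, -4, mean -5.5.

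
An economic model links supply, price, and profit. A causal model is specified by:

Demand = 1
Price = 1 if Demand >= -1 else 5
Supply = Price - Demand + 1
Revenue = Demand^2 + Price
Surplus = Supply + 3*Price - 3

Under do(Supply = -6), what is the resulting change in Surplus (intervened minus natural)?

do(Supply=-6) replaces the equation Supply = Price - Demand + 1 with the constant Supply = -6.
Price = 1 if Demand >= -1 else 5  [with Demand=1]  = 1
Surplus = Supply + 3*Price - 3  [with Supply=-6, Price=1]  = -6
Without intervention: Price = 1 if Demand >= -1 else 5  [with Demand=1]  = 1; Supply = Price - Demand + 1  [with Price=1, Demand=1]  = 1; Surplus = Supply + 3*Price - 3  [with Supply=1, Price=1]  = 1.
Change = -6 − 1 = -7.

-7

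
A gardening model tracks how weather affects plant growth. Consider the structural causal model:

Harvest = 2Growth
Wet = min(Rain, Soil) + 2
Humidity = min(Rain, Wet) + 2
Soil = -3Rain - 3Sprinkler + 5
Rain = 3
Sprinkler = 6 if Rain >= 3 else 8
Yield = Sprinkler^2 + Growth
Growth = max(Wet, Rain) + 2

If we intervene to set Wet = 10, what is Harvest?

24

do(Wet=10) replaces the equation Wet = min(Rain, Soil) + 2 with the constant Wet = 10.
Growth = max(Wet, Rain) + 2  [with Wet=10, Rain=3]  = 12
Harvest = 2Growth  [with Growth=12]  = 24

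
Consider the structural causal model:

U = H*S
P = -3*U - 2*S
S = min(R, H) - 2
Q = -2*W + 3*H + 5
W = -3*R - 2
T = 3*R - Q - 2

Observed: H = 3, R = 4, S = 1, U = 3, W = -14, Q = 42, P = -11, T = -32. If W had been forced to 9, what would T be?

14

do(W=9) replaces the equation W = -3*R - 2 with the constant W = 9.
Q = -2*W + 3*H + 5  [with W=9, H=3]  = -4
T = 3*R - Q - 2  [with R=4, Q=-4]  = 14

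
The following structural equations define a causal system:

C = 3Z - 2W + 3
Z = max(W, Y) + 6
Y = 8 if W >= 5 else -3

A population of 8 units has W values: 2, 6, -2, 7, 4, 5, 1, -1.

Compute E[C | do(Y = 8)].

Under do(Y=8), Y's equation is replaced by Y=8 for every unit. Per-unit C: 41, 33, 49, 31, 37, 35, 43, 47. Mean = 39.5.

39.5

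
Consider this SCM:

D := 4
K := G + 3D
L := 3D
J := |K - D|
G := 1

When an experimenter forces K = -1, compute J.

5

Intervening sets K = -1 and removes its equation (K := G + 3D).
J = |K - D|  [with K=-1, D=4]  = 5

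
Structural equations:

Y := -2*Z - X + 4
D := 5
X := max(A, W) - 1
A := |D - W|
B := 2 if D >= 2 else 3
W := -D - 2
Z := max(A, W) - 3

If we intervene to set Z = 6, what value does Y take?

-19

The intervention breaks the incoming arrows to Z: Z := max(A, W) - 3 no longer applies, and Z = 6.
W = -D - 2  [with D=5]  = -7
A = |D - W|  [with D=5, W=-7]  = 12
X = max(A, W) - 1  [with A=12, W=-7]  = 11
Y = -2*Z - X + 4  [with Z=6, X=11]  = -19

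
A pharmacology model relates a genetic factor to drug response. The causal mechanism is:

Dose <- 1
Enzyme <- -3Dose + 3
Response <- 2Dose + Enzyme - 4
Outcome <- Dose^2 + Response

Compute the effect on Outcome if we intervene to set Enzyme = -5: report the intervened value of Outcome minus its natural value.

-5

Under do(Enzyme=-5), the mechanism Enzyme <- -3Dose + 3 is discarded; Enzyme is fixed at -5.
Response = 2Dose + Enzyme - 4  [with Dose=1, Enzyme=-5]  = -7
Outcome = Dose^2 + Response  [with Dose=1, Response=-7]  = -6
Without intervention: Enzyme = -3Dose + 3  [with Dose=1]  = 0; Response = 2Dose + Enzyme - 4  [with Dose=1, Enzyme=0]  = -2; Outcome = Dose^2 + Response  [with Dose=1, Response=-2]  = -1.
Change = -6 − (-1) = -5.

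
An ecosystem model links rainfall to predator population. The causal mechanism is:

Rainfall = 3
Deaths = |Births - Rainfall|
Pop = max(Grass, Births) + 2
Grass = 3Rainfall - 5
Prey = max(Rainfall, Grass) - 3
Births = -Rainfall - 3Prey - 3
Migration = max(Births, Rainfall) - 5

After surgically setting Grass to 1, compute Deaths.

9

do(Grass=1) replaces the equation Grass = 3Rainfall - 5 with the constant Grass = 1.
Prey = max(Rainfall, Grass) - 3  [with Rainfall=3, Grass=1]  = 0
Births = -Rainfall - 3Prey - 3  [with Rainfall=3, Prey=0]  = -6
Deaths = |Births - Rainfall|  [with Births=-6, Rainfall=3]  = 9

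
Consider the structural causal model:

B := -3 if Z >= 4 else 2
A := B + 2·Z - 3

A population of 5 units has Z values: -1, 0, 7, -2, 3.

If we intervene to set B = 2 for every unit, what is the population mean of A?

1.8

Every unit gets B=2 under the intervention. A values become -3, -1, 13, -5, 5; E[A|do(B=2)] = 1.8.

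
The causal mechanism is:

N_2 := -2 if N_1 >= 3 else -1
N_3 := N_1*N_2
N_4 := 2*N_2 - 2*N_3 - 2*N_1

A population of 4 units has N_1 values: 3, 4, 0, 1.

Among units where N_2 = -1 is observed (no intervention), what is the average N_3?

-0.5

E[N_3|N_2=-1] averages over only the 2 units with N_2=-1 (N_1 = 0, 1): N_3 = 0, -1, mean -0.5.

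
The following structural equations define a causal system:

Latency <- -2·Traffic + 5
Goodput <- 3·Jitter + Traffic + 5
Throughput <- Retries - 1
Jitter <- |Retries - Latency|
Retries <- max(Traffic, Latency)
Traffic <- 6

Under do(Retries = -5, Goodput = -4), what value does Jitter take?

2

Setting Retries = -5, Goodput = -4 by intervention discards those variables' equations.
Latency = -2·Traffic + 5  [with Traffic=6]  = -7
Jitter = |Retries - Latency|  [with Retries=-5, Latency=-7]  = 2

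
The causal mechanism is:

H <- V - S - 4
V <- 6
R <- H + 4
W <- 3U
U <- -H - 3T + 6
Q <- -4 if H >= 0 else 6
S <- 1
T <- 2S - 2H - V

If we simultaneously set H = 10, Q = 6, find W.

204

Setting H = 10, Q = 6 by intervention discards those variables' equations.
T = 2S - 2H - V  [with S=1, H=10, V=6]  = -24
U = -H - 3T + 6  [with H=10, T=-24]  = 68
W = 3U  [with U=68]  = 204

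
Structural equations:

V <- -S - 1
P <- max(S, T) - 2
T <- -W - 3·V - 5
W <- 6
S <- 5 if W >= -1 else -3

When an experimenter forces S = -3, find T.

-17

Under do(S=-3), the mechanism S <- 5 if W >= -1 else -3 is discarded; S is fixed at -3.
V = -S - 1  [with S=-3]  = 2
T = -W - 3·V - 5  [with W=6, V=2]  = -17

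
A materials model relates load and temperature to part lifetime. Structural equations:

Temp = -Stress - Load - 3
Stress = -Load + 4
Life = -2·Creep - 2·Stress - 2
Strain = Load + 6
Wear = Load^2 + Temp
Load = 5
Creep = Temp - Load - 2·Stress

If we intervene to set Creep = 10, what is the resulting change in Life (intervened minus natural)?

Under do(Creep=10), the mechanism Creep = Temp - Load - 2·Stress is discarded; Creep is fixed at 10.
Stress = -Load + 4  [with Load=5]  = -1
Life = -2·Creep - 2·Stress - 2  [with Creep=10, Stress=-1]  = -20
Without intervention: Stress = -Load + 4  [with Load=5]  = -1; Temp = -Stress - Load - 3  [with Stress=-1, Load=5]  = -7; Creep = Temp - Load - 2·Stress  [with Temp=-7, Load=5, Stress=-1]  = -10; Life = -2·Creep - 2·Stress - 2  [with Creep=-10, Stress=-1]  = 20.
Change = -20 − 20 = -40.

-40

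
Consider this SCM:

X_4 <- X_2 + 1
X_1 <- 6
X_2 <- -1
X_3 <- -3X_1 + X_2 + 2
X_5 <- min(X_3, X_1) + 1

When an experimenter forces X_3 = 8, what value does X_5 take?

do(X_3=8) replaces the equation X_3 <- -3X_1 + X_2 + 2 with the constant X_3 = 8.
X_5 = min(X_3, X_1) + 1  [with X_3=8, X_1=6]  = 7

7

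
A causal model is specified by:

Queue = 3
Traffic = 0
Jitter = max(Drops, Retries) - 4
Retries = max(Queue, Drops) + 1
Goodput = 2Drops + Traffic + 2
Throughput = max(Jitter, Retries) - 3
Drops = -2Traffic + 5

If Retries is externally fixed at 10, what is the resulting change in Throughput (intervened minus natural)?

Under do(Retries=10), the mechanism Retries = max(Queue, Drops) + 1 is discarded; Retries is fixed at 10.
Drops = -2Traffic + 5  [with Traffic=0]  = 5
Jitter = max(Drops, Retries) - 4  [with Drops=5, Retries=10]  = 6
Throughput = max(Jitter, Retries) - 3  [with Jitter=6, Retries=10]  = 7
Without intervention: Drops = -2Traffic + 5  [with Traffic=0]  = 5; Retries = max(Queue, Drops) + 1  [with Queue=3, Drops=5]  = 6; Jitter = max(Drops, Retries) - 4  [with Drops=5, Retries=6]  = 2; Throughput = max(Jitter, Retries) - 3  [with Jitter=2, Retries=6]  = 3.
Change = 7 − 3 = 4.

4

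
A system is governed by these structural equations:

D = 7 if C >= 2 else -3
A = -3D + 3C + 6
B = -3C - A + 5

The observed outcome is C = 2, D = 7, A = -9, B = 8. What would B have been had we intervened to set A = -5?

4

The intervention breaks the incoming arrows to A: A = -3D + 3C + 6 no longer applies, and A = -5.
B = -3C - A + 5  [with C=2, A=-5]  = 4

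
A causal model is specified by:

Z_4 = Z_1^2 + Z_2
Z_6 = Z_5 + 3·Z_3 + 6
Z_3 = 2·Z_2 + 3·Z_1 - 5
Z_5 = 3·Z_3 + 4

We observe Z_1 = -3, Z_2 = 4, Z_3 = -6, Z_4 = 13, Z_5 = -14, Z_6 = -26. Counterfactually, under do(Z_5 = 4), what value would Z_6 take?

The intervention breaks the incoming arrows to Z_5: Z_5 = 3·Z_3 + 4 no longer applies, and Z_5 = 4.
Z_3 = 2·Z_2 + 3·Z_1 - 5  [with Z_2=4, Z_1=-3]  = -6
Z_6 = Z_5 + 3·Z_3 + 6  [with Z_5=4, Z_3=-6]  = -8

-8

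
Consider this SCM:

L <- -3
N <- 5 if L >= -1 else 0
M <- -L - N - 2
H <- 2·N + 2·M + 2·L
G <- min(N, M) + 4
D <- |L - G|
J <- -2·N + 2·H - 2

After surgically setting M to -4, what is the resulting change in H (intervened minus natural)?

-10

The intervention breaks the incoming arrows to M: M <- -L - N - 2 no longer applies, and M = -4.
N = 5 if L >= -1 else 0  [with L=-3]  = 0
H = 2·N + 2·M + 2·L  [with N=0, M=-4, L=-3]  = -14
Without intervention: N = 5 if L >= -1 else 0  [with L=-3]  = 0; M = -L - N - 2  [with L=-3, N=0]  = 1; H = 2·N + 2·M + 2·L  [with N=0, M=1, L=-3]  = -4.
Change = -14 − (-4) = -10.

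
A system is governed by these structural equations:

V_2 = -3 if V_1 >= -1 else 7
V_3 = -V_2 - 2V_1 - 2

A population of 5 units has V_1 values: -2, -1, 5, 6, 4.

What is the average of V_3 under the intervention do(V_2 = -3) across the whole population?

Every unit gets V_2=-3 under the intervention. V_3 values become 5, 3, -9, -11, -7; E[V_3|do(V_2=-3)] = -3.8.

-3.8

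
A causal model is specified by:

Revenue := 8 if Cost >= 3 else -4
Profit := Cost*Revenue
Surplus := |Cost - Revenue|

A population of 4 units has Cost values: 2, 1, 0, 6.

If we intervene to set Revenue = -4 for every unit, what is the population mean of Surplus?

do(Revenue=-4) breaks Revenue's dependence on Cost. With Revenue=-4 fixed, Surplus across the units is 6, 5, 4, 10, mean 6.25.

6.25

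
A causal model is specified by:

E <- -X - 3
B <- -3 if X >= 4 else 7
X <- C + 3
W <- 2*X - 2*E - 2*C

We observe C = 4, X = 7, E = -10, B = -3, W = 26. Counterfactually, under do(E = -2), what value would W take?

do(E=-2) replaces the equation E <- -X - 3 with the constant E = -2.
X = C + 3  [with C=4]  = 7
W = 2*X - 2*E - 2*C  [with X=7, E=-2, C=4]  = 10

10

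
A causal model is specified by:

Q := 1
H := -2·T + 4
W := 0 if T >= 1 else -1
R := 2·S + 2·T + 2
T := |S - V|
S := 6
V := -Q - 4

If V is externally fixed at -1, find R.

The intervention breaks the incoming arrows to V: V := -Q - 4 no longer applies, and V = -1.
T = |S - V|  [with S=6, V=-1]  = 7
R = 2·S + 2·T + 2  [with S=6, T=7]  = 28

28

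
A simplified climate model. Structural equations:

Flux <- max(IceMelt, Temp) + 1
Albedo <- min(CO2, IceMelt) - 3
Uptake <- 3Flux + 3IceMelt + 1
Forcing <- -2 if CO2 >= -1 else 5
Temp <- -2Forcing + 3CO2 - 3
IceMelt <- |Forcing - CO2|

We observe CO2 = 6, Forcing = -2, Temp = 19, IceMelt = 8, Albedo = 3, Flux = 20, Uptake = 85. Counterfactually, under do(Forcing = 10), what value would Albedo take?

do(Forcing=10) replaces the equation Forcing <- -2 if CO2 >= -1 else 5 with the constant Forcing = 10.
IceMelt = |Forcing - CO2|  [with Forcing=10, CO2=6]  = 4
Albedo = min(CO2, IceMelt) - 3  [with CO2=6, IceMelt=4]  = 1

1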